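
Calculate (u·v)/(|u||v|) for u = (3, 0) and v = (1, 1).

With u = (3, 0), v = (1, 1):
u·v = 3·1 + 0·1 = 3 + 0 = 3.
|u| = √(3² + 0²) = √9, |v| = √(1² + 1²) = √2, so |u||v| = √(9·2) = √18.
cos θ = (u·v)/(|u||v|) = 3/√18 ≈ 0.7071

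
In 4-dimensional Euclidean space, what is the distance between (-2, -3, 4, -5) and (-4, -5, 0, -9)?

√(Σ(x_i - y_i)²) = √((-2 - (-4))² + (-3 - (-5))² + (4 - 0)² + (-5 - (-9))²)
= √(2² + 2² + 4² + 4²) = √(4 + 4 + 16 + 16) = √40 ≈ 6.3246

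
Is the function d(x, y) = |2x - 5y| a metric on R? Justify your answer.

No. d fails symmetry: d(5, 6) = |2·5 - 5·6| = |-20| = 20, but d(6, 5) = |2·6 - 5·5| = |-13| = 13. Since 20 ≠ 13, d(x,y) ≠ d(y,x) in general.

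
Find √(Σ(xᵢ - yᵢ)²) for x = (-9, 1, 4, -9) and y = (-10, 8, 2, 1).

√(Σ(x_i - y_i)²) = √((-9 - (-10))² + (1 - 8)² + (4 - 2)² + (-9 - 1)²)
= √(1² + (-7)² + 2² + (-10)²) = √(1 + 49 + 4 + 100) = √154 ≈ 12.4097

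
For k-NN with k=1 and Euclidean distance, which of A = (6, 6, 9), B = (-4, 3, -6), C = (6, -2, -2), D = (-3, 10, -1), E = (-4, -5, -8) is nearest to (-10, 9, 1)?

Distances: d(A) ≈ 18.1384, d(B) = 11, d(C) ≈ 19.6469, d(D) ≈ 7.3485, d(E) ≈ 17.6918. Nearest: D = (-3, 10, -1) with distance 7.3485.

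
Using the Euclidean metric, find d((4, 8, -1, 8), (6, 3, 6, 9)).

√(Σ(x_i - y_i)²) = √((4 - 6)² + (8 - 3)² + (-1 - 6)² + (8 - 9)²)
= √((-2)² + 5² + (-7)² + (-1)²) = √(4 + 25 + 49 + 1) = √79 ≈ 8.8882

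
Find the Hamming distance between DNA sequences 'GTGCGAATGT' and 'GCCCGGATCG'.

Differing positions: 2, 3, 6, 9, 10. Hamming distance = 5.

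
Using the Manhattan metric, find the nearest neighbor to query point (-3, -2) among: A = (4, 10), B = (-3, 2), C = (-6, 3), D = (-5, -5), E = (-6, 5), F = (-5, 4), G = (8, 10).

Distances: d(A) = 19, d(B) = 4, d(C) = 8, d(D) = 5, d(E) = 10, d(F) = 8, d(G) = 23. Nearest: B = (-3, 2) with distance 4.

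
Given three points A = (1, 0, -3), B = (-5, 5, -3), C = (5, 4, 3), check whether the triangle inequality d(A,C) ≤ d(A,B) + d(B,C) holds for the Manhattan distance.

d(A,B) = 6 + 5 + 0 = 11, d(B,C) = 10 + 1 + 6 = 17, d(A,C) = 4 + 4 + 6 = 14.
d(A,C) = 14 ≤ 11 + 17 = 28. Triangle inequality is satisfied.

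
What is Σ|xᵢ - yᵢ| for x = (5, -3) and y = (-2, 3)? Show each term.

Σ|x_i - y_i| = |5 - (-2)| + |-3 - 3| = 7 + 6 = 13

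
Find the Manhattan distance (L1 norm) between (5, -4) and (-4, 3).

Σ|x_i - y_i| = |5 - (-4)| + |-4 - 3| = 9 + 7 = 16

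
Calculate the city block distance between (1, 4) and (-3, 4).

Σ|x_i - y_i| = |1 - (-3)| + |4 - 4| = 4 + 0 = 4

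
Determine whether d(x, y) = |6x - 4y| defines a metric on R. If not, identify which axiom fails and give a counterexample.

No. d fails symmetry: d(1, 6) = |6·1 - 4·6| = |-18| = 18, but d(6, 1) = |6·6 - 4·1| = |32| = 32. Since 18 ≠ 32, d(x,y) ≠ d(y,x) in general.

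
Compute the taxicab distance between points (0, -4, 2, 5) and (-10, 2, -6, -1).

Σ|x_i - y_i| = |0 - (-10)| + |-4 - 2| + |2 - (-6)| + |5 - (-1)| = 10 + 6 + 8 + 6 = 30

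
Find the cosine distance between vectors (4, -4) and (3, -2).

With u = (4, -4), v = (3, -2):
u·v = 4·3 + (-4)·(-2) = 12 + 8 = 20.
|u| = √(4² + (-4)²) = √32, |v| = √(3² + (-2)²) = √13, so |u||v| = √(32·13) = √416.
cos θ = (u·v)/(|u||v|) = 20/√416 ≈ 0.9806
Cosine distance = 1 - cos θ ≈ 1 - 0.9806 = 0.0194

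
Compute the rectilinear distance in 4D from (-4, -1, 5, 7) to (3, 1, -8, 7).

Σ|x_i - y_i| = |-4 - 3| + |-1 - 1| + |5 - (-8)| + |7 - 7| = 7 + 2 + 13 + 0 = 22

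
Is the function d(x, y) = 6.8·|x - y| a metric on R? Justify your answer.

Yes. Since |x - y| is a metric on R and 6.8 > 0, the positive scalar multiple 6.8·|x - y| is also a metric: scaling by a positive constant preserves non-negativity, identity (d=0 ⟺ |x-y|=0 ⟺ x=y), symmetry, and the triangle inequality.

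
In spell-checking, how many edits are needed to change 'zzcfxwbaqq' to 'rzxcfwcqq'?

Let D[i][j] be the edit distance between the first i characters of 'zzcfxwbaqq' and the first j characters of 'rzxcfwcqq', with D[i][0] = i, D[0][j] = j, and D[i][j] = D[i-1][j-1] if the characters match, else 1 + min(D[i-1][j], D[i][j-1], D[i-1][j-1]). Filling the table (rows: prefixes of 'zzcfxwbaqq', columns: prefixes of 'rzxcfwcqq'):
     ε  r  z  x  c  f  w  c  q  q
  ε  0  1  2  3  4  5  6  7  8  9
  z  1  1  1  2  3  4  5  6  7  8
  z  2  2  1  2  3  4  5  6  7  8
  c  3  3  2  2  2  3  4  5  6  7
  f  4  4  3  3  3  2  3  4  5  6
  x  5  5  4  3  4  3  3  4  5  6
  w  6  6  5  4  4  4  3  4  5  6
  b  7  7  6  5  5  5  4  4  5  6
  a  8  8  7  6  6  6  5  5  5  6
  q  9  9  8  7  7  7  6  6  5  5
  q 10 10  9  8  8  8  7  7  6  5
The bottom-right entry gives D[10][9] = 5, so no sequence of fewer than 5 edits works. Backtracking through the table gives one optimal edit sequence (5 edits):
  zzcfxwbaqq → rzzcfxwbaqq (ins r @1)
  rzzcfxwbaqq → rzxcfxwbaqq (sub z→x @3)
  rzxcfxwbaqq → rzxcfwbaqq (del x @6)
  rzxcfwbaqq → rzxcfwaqq (del b @7)
  rzxcfwaqq → rzxcfwcqq (sub a→c @7)
Edit distance = 5.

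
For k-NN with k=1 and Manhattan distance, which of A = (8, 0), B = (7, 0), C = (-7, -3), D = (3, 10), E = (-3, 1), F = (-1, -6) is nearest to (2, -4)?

Distances: d(A) = 10, d(B) = 9, d(C) = 10, d(D) = 15, d(E) = 10, d(F) = 5. Nearest: F = (-1, -6) with distance 5.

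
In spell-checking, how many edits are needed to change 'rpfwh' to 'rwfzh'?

Let D[i][j] be the edit distance between the first i characters of 'rpfwh' and the first j characters of 'rwfzh', with D[i][0] = i, D[0][j] = j, and D[i][j] = D[i-1][j-1] if the characters match, else 1 + min(D[i-1][j], D[i][j-1], D[i-1][j-1]). Filling the table (rows: prefixes of 'rpfwh', columns: prefixes of 'rwfzh'):
     ε  r  w  f  z  h
  ε  0  1  2  3  4  5
  r  1  0  1  2  3  4
  p  2  1  1  2  3  4
  f  3  2  2  1  2  3
  w  4  3  2  2  2  3
  h  5  4  3  3  3  2
The bottom-right entry gives D[5][5] = 2, so no sequence of fewer than 2 edits works. Backtracking through the table gives one optimal edit sequence (2 edits):
  rpfwh → rwfwh (sub p→w @2)
  rwfwh → rwfzh (sub w→z @4)
Edit distance = 2.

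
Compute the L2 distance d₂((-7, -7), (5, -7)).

√(Σ(x_i - y_i)²) = √((-7 - 5)² + (-7 - (-7))²)
= √((-12)² + 0²) = √(144 + 0) = √144 = 12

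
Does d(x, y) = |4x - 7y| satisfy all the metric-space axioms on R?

No. d fails symmetry: d(3, 7) = |4·3 - 7·7| = |-37| = 37, but d(7, 3) = |4·7 - 7·3| = |7| = 7. Since 37 ≠ 7, d(x,y) ≠ d(y,x) in general.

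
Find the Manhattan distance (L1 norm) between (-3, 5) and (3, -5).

Σ|x_i - y_i| = |-3 - 3| + |5 - (-5)| = 6 + 10 = 16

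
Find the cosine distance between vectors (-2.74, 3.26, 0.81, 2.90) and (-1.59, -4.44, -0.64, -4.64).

With u = (-2.74, 3.26, 0.81, 2.90), v = (-1.59, -4.44, -0.64, -4.64):
u·v = (-2.74)·(-1.59) + 3.26·(-4.44) + 0.81·(-0.64) + 2.9·(-4.64) = 4.3566 + (-14.4744) + (-0.5184) + (-13.456) = -24.0922.
|u| = √((-2.74)² + 3.26² + 0.81² + 2.9²) = √(7.5076 + 10.6276 + 0.6561 + 8.41) = √27.2013, |v| = √((-1.59)² + (-4.44)² + (-0.64)² + (-4.64)²) = √(2.5281 + 19.7136 + 0.4096 + 21.5296) = √44.1809.
cos θ = (u·v)/(|u||v|) = -24.0922/(√27.2013·√44.1809) ≈ -0.695
Cosine distance = 1 - cos θ ≈ 1 - (-0.695) = 1.695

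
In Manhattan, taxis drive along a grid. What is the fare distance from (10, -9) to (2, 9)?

Σ|x_i - y_i| = |10 - 2| + |-9 - 9| = 8 + 18 = 26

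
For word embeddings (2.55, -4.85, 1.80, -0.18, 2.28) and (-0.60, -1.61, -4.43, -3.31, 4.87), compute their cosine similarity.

With u = (2.55, -4.85, 1.80, -0.18, 2.28), v = (-0.60, -1.61, -4.43, -3.31, 4.87):
u·v = 2.55·(-0.6) + (-4.85)·(-1.61) + 1.8·(-4.43) + (-0.18)·(-3.31) + 2.28·4.87 = (-1.53) + 7.8085 + (-7.974) + 0.5958 + 11.1036 = 10.0039.
|u| = √(2.55² + (-4.85)² + 1.8² + (-0.18)² + 2.28²) = √(6.5025 + 23.5225 + 3.24 + 0.0324 + 5.1984) = √38.4958, |v| = √((-0.6)² + (-1.61)² + (-4.43)² + (-3.31)² + 4.87²) = √(0.36 + 2.5921 + 19.6249 + 10.9561 + 23.7169) = √57.25.
cos θ = (u·v)/(|u||v|) = 10.0039/(√38.4958·√57.25) ≈ 0.2131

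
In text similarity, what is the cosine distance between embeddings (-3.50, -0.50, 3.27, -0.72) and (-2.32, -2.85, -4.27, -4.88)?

With u = (-3.50, -0.50, 3.27, -0.72), v = (-2.32, -2.85, -4.27, -4.88):
u·v = (-3.5)·(-2.32) + (-0.5)·(-2.85) + 3.27·(-4.27) + (-0.72)·(-4.88) = 8.12 + 1.425 + (-13.9629) + 3.5136 = -0.9043.
|u| = √((-3.5)² + (-0.5)² + 3.27² + (-0.72)²) = √(12.25 + 0.25 + 10.6929 + 0.5184) = √23.7113, |v| = √((-2.32)² + (-2.85)² + (-4.27)² + (-4.88)²) = √(5.3824 + 8.1225 + 18.2329 + 23.8144) = √55.5522.
cos θ = (u·v)/(|u||v|) = -0.9043/(√23.7113·√55.5522) ≈ -0.0249
Cosine distance = 1 - cos θ ≈ 1 - (-0.0249) = 1.0249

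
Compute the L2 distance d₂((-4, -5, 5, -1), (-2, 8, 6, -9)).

√(Σ(x_i - y_i)²) = √((-4 - (-2))² + (-5 - 8)² + (5 - 6)² + (-1 - (-9))²)
= √((-2)² + (-13)² + (-1)² + 8²) = √(4 + 169 + 1 + 64) = √238 ≈ 15.4272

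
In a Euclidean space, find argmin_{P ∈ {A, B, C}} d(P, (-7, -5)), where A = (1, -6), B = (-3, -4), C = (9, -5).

Distances: d(A) ≈ 8.0623, d(B) ≈ 4.1231, d(C) = 16. Nearest: B = (-3, -4) with distance 4.1231.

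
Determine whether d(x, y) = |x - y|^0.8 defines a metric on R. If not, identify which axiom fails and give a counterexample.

Yes. With 0 < p = 0.8 ≤ 1, d(x,y) = |x-y|^0.8 is a metric on R. Non-negativity and symmetry are immediate; |x-y|^0.8 = 0 ⟺ |x-y| = 0 ⟺ x = y. For the triangle inequality, the function t ↦ t^0.8 is subadditive on [0,∞) when p ≤ 1, so |x-z|^0.8 ≤ (|x-y| + |y-z|)^0.8 ≤ |x-y|^0.8 + |y-z|^0.8.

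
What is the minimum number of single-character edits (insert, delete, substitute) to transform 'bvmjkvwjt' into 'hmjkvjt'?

Let D[i][j] be the edit distance between the first i characters of 'bvmjkvwjt' and the first j characters of 'hmjkvjt', with D[i][0] = i, D[0][j] = j, and D[i][j] = D[i-1][j-1] if the characters match, else 1 + min(D[i-1][j], D[i][j-1], D[i-1][j-1]). Filling the table (rows: prefixes of 'bvmjkvwjt', columns: prefixes of 'hmjkvjt'):
     ε  h  m  j  k  v  j  t
  ε  0  1  2  3  4  5  6  7
  b  1  1  2  3  4  5  6  7
  v  2  2  2  3  4  4  5  6
  m  3  3  2  3  4  5  5  6
  j  4  4  3  2  3  4  5  6
  k  5  5  4  3  2  3  4  5
  v  6  6  5  4  3  2  3  4
  w  7  7  6  5  4  3  3  4
  j  8  8  7  6  5  4  3  4
  t  9  9  8  7  6  5  4  3
The bottom-right entry gives D[9][7] = 3, so no sequence of fewer than 3 edits works. Backtracking through the table gives one optimal edit sequence (3 edits):
  bvmjkvwjt → vmjkvwjt (del b @1)
  vmjkvwjt → hmjkvwjt (sub v→h @1)
  hmjkvwjt → hmjkvjt (del w @6)
Edit distance = 3.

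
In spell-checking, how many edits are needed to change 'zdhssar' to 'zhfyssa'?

Let D[i][j] be the edit distance between the first i characters of 'zdhssar' and the first j characters of 'zhfyssa', with D[i][0] = i, D[0][j] = j, and D[i][j] = D[i-1][j-1] if the characters match, else 1 + min(D[i-1][j], D[i][j-1], D[i-1][j-1]). Filling the table (rows: prefixes of 'zdhssar', columns: prefixes of 'zhfyssa'):
     ε  z  h  f  y  s  s  a
  ε  0  1  2  3  4  5  6  7
  z  1  0  1  2  3  4  5  6
  d  2  1  1  2  3  4  5  6
  h  3  2  1  2  3  4  5  6
  s  4  3  2  2  3  3  4  5
  s  5  4  3  3  3  3  3  4
  a  6  5  4  4  4  4  4  3
  r  7  6  5  5  5  5  5  4
The bottom-right entry gives D[7][7] = 4, so no sequence of fewer than 4 edits works. Backtracking through the table gives one optimal edit sequence (4 edits):
  zdhssar → zhdhssar (ins h @2)
  zhdhssar → zhfhssar (sub d→f @3)
  zhfhssar → zhfyssar (sub h→y @4)
  zhfyssar → zhfyssa (del r @8)
Edit distance = 4.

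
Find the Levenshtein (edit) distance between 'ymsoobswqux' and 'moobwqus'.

Let D[i][j] be the edit distance between the first i characters of 'ymsoobswqux' and the first j characters of 'moobwqus', with D[i][0] = i, D[0][j] = j, and D[i][j] = D[i-1][j-1] if the characters match, else 1 + min(D[i-1][j], D[i][j-1], D[i-1][j-1]). Filling the table (rows: prefixes of 'ymsoobswqux', columns: prefixes of 'moobwqus'):
     ε  m  o  o  b  w  q  u  s
  ε  0  1  2  3  4  5  6  7  8
  y  1  1  2  3  4  5  6  7  8
  m  2  1  2  3  4  5  6  7  8
  s  3  2  2  3  4  5  6  7  7
  o  4  3  2  2  3  4  5  6  7
  o  5  4  3  2  3  4  5  6  7
  b  6  5  4  3  2  3  4  5  6
  s  7  6  5  4  3  3  4  5  5
  w  8  7  6  5  4  3  4  5  6
  q  9  8  7  6  5  4  3  4  5
  u 10  9  8  7  6  5  4  3  4
  x 11 10  9  8  7  6  5  4  4
The bottom-right entry gives D[11][8] = 4, so no sequence of fewer than 4 edits works. Backtracking through the table gives one optimal edit sequence (4 edits):
  ymsoobswqux → msoobswqux (del y @1)
  msoobswqux → moobswqux (del s @2)
  moobswqux → moobwqux (del s @5)
  moobwqux → moobwqus (sub x→s @8)
Edit distance = 4.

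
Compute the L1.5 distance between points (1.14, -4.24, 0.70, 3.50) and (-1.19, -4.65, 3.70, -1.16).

(Σ|x_i - y_i|^1.5)^(1/1.5) = (|1.14 - (-1.19)|^1.5 + |-4.24 - (-4.65)|^1.5 + |0.7 - 3.7|^1.5 + |3.5 - (-1.16)|^1.5)^(1/1.5)
= (2.33^1.5 + 0.41^1.5 + 3^1.5 + 4.66^1.5)^(1/1.5) ≈ (3.5566 + 0.2625 + 5.1962 + 10.0596)^(1/1.5) = (19.0749)^(1/1.5) ≈ 7.1391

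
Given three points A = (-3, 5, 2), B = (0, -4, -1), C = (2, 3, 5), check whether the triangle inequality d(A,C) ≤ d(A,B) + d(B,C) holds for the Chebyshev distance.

d(A,B) = max(3, 9, 3) = 9, d(B,C) = max(2, 7, 6) = 7, d(A,C) = max(5, 2, 3) = 5.
d(A,C) = 5 ≤ 9 + 7 = 16. Triangle inequality is satisfied.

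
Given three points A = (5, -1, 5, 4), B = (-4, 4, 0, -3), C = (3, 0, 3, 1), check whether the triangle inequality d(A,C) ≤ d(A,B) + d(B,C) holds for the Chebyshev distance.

d(A,B) = max(9, 5, 5, 7) = 9, d(B,C) = max(7, 4, 3, 4) = 7, d(A,C) = max(2, 1, 2, 3) = 3.
d(A,C) = 3 ≤ 9 + 7 = 16. Triangle inequality is satisfied.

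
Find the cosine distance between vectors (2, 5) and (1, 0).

With u = (2, 5), v = (1, 0):
u·v = 2·1 + 5·0 = 2 + 0 = 2.
|u| = √(2² + 5²) = √29, |v| = √(1² + 0²) = √1, so |u||v| = √(29·1) = √29.
cos θ = (u·v)/(|u||v|) = 2/√29 ≈ 0.3714
Cosine distance = 1 - cos θ ≈ 1 - 0.3714 = 0.6286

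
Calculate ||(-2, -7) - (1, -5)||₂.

√(Σ(x_i - y_i)²) = √((-2 - 1)² + (-7 - (-5))²)
= √((-3)² + (-2)²) = √(9 + 4) = √13 ≈ 3.6056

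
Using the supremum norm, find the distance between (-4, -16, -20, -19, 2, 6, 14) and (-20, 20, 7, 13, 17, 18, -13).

max(|x_i - y_i|) = max(|-4 - (-20)|, |-16 - 20|, |-20 - 7|, |-19 - 13|, |2 - 17|, |6 - 18|, |14 - (-13)|) = max(16, 36, 27, 32, 15, 12, 27) = 36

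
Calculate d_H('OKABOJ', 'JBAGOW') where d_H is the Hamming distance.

Differing positions: 1, 2, 4, 6. Hamming distance = 4.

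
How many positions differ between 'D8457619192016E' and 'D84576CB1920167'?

Differing positions: 7, 8, 15. Hamming distance = 3.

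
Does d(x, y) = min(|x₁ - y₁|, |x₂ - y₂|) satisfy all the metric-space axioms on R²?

No. d fails identity of indiscernibles: take x = (1, 0) and y = (1, 3). Then d(x,y) = min(|1 - 1|, |0 - 3|) = min(0, 3) = 0, yet x ≠ y.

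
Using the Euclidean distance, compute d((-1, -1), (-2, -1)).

(Σ|x_i - y_i|^2)^(1/2) = (|-1 - (-2)|^2 + |-1 - (-1)|^2)^(1/2)
= (1^2 + 0^2)^(1/2) = (1 + 0)^(1/2) = (1)^(1/2) = 1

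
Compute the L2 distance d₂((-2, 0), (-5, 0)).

√(Σ(x_i - y_i)²) = √((-2 - (-5))² + (0 - 0)²)
= √(3² + 0²) = √(9 + 0) = √9 = 3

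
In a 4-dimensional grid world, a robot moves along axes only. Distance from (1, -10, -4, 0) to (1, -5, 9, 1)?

Σ|x_i - y_i| = |1 - 1| + |-10 - (-5)| + |-4 - 9| + |0 - 1| = 0 + 5 + 13 + 1 = 19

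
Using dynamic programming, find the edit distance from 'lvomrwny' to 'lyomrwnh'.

Let D[i][j] be the edit distance between the first i characters of 'lvomrwny' and the first j characters of 'lyomrwnh', with D[i][0] = i, D[0][j] = j, and D[i][j] = D[i-1][j-1] if the characters match, else 1 + min(D[i-1][j], D[i][j-1], D[i-1][j-1]). Filling the table (rows: prefixes of 'lvomrwny', columns: prefixes of 'lyomrwnh'):
     ε  l  y  o  m  r  w  n  h
  ε  0  1  2  3  4  5  6  7  8
  l  1  0  1  2  3  4  5  6  7
  v  2  1  1  2  3  4  5  6  7
  o  3  2  2  1  2  3  4  5  6
  m  4  3  3  2  1  2  3  4  5
  r  5  4  4  3  2  1  2  3  4
  w  6  5  5  4  3  2  1  2  3
  n  7  6  6  5  4  3  2  1  2
  y  8  7  6  6  5  4  3  2  2
The bottom-right entry gives D[8][8] = 2, so no sequence of fewer than 2 edits works. Backtracking through the table gives one optimal edit sequence (2 edits):
  lvomrwny → lyomrwny (sub v→y @2)
  lyomrwny → lyomrwnh (sub y→h @8)
Edit distance = 2.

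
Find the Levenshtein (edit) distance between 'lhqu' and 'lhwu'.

Let D[i][j] be the edit distance between the first i characters of 'lhqu' and the first j characters of 'lhwu', with D[i][0] = i, D[0][j] = j, and D[i][j] = D[i-1][j-1] if the characters match, else 1 + min(D[i-1][j], D[i][j-1], D[i-1][j-1]). Filling the table (rows: prefixes of 'lhqu', columns: prefixes of 'lhwu'):
     ε  l  h  w  u
  ε  0  1  2  3  4
  l  1  0  1  2  3
  h  2  1  0  1  2
  q  3  2  1  1  2
  u  4  3  2  2  1
The bottom-right entry gives D[4][4] = 1, so no sequence of fewer than 1 edit works. Backtracking through the table gives one optimal edit sequence (1 edit):
  lhqu → lhwu (sub q→w @3)
Edit distance = 1.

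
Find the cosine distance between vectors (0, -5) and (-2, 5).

With u = (0, -5), v = (-2, 5):
u·v = 0·(-2) + (-5)·5 = 0 + (-25) = -25.
|u| = √(0² + (-5)²) = √25, |v| = √((-2)² + 5²) = √29, so |u||v| = √(25·29) = √725.
cos θ = (u·v)/(|u||v|) = -25/√725 ≈ -0.9285
Cosine distance = 1 - cos θ ≈ 1 - (-0.9285) = 1.9285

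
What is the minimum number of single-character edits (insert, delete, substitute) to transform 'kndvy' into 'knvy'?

Let D[i][j] be the edit distance between the first i characters of 'kndvy' and the first j characters of 'knvy', with D[i][0] = i, D[0][j] = j, and D[i][j] = D[i-1][j-1] if the characters match, else 1 + min(D[i-1][j], D[i][j-1], D[i-1][j-1]). Filling the table (rows: prefixes of 'kndvy', columns: prefixes of 'knvy'):
     ε  k  n  v  y
  ε  0  1  2  3  4
  k  1  0  1  2  3
  n  2  1  0  1  2
  d  3  2  1  1  2
  v  4  3  2  1  2
  y  5  4  3  2  1
The bottom-right entry gives D[5][4] = 1, so no sequence of fewer than 1 edit works. Backtracking through the table gives one optimal edit sequence (1 edit):
  kndvy → knvy (del d @3)
Edit distance = 1.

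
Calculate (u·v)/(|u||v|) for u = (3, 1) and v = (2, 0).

With u = (3, 1), v = (2, 0):
u·v = 3·2 + 1·0 = 6 + 0 = 6.
|u| = √(3² + 1²) = √10, |v| = √(2² + 0²) = √4, so |u||v| = √(10·4) = √40.
cos θ = (u·v)/(|u||v|) = 6/√40 ≈ 0.9487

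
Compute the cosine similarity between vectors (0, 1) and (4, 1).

With u = (0, 1), v = (4, 1):
u·v = 0·4 + 1·1 = 0 + 1 = 1.
|u| = √(0² + 1²) = √1, |v| = √(4² + 1²) = √17, so |u||v| = √(1·17) = √17.
cos θ = (u·v)/(|u||v|) = 1/√17 ≈ 0.2425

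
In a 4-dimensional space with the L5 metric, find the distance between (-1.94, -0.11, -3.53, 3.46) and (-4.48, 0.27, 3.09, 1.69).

(Σ|x_i - y_i|^5)^(1/5) = (|-1.94 - (-4.48)|^5 + |-0.11 - 0.27|^5 + |-3.53 - 3.09|^5 + |3.46 - 1.69|^5)^(1/5)
= (2.54^5 + 0.38^5 + 6.62^5 + 1.77^5)^(1/5) ≈ (105.7228 + 0.0079 + 12714.2266 + 17.3727)^(1/5) = (12837.33)^(1/5) ≈ 6.6328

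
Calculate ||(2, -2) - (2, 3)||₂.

√(Σ(x_i - y_i)²) = √((2 - 2)² + (-2 - 3)²)
= √(0² + (-5)²) = √(0 + 25) = √25 = 5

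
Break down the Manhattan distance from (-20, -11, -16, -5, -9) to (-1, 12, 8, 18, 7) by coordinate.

Σ|x_i - y_i| = |-20 - (-1)| + |-11 - 12| + |-16 - 8| + |-5 - 18| + |-9 - 7| = 19 + 23 + 24 + 23 + 16 = 105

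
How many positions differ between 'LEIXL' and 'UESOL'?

Differing positions: 1, 3, 4. Hamming distance = 3.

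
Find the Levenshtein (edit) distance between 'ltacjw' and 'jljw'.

Let D[i][j] be the edit distance between the first i characters of 'ltacjw' and the first j characters of 'jljw', with D[i][0] = i, D[0][j] = j, and D[i][j] = D[i-1][j-1] if the characters match, else 1 + min(D[i-1][j], D[i][j-1], D[i-1][j-1]). Filling the table (rows: prefixes of 'ltacjw', columns: prefixes of 'jljw'):
     ε  j  l  j  w
  ε  0  1  2  3  4
  l  1  1  1  2  3
  t  2  2  2  2  3
  a  3  3  3  3  3
  c  4  4  4  4  4
  j  5  4  5  4  5
  w  6  5  5  5  4
The bottom-right entry gives D[6][4] = 4, so no sequence of fewer than 4 edits works. Backtracking through the table gives one optimal edit sequence (4 edits):
  ltacjw → tacjw (del l @1)
  tacjw → acjw (del t @1)
  acjw → jcjw (sub a→j @1)
  jcjw → jljw (sub c→l @2)
Edit distance = 4.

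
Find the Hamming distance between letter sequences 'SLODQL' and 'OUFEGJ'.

Differing positions: 1, 2, 3, 4, 5, 6. Hamming distance = 6.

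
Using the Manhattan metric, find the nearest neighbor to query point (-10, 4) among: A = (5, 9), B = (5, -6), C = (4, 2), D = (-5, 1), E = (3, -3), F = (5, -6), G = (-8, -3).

Distances: d(A) = 20, d(B) = 25, d(C) = 16, d(D) = 8, d(E) = 20, d(F) = 25, d(G) = 9. Nearest: D = (-5, 1) with distance 8.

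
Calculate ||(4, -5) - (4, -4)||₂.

√(Σ(x_i - y_i)²) = √((4 - 4)² + (-5 - (-4))²)
= √(0² + (-1)²) = √(0 + 1) = √1 = 1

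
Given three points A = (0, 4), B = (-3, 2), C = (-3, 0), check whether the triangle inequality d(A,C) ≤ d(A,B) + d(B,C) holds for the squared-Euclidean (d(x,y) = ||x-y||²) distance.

d(A,B) = 3² + 2² = 13, d(B,C) = 0² + 2² = 4, d(A,C) = 3² + 4² = 25.
d(A,C) = 25 > 13 + 4 = 17. Triangle inequality is VIOLATED. (Squared-Euclidean is not a metric — this is a counterexample.)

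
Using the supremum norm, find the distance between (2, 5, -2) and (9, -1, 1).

max(|x_i - y_i|) = max(|2 - 9|, |5 - (-1)|, |-2 - 1|) = max(7, 6, 3) = 7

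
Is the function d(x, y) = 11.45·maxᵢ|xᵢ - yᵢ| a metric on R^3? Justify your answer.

Yes. The L∞ (Chebyshev) norm induces a metric on R^3, and multiplying a metric by a positive constant 11.45 > 0 preserves all four axioms: non-negativity (11.45·||x-y|| ≥ 0), identity (11.45·||x-y|| = 0 ⟺ ||x-y|| = 0 ⟺ x = y), symmetry (||x-y|| = ||y-x||), and the triangle inequality (11.45·||x-z|| ≤ 11.45·||x-y|| + 11.45·||y-z||). So d is a metric.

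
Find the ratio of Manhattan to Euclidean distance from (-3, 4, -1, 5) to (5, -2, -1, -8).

L1 = |-3 - 5| + |4 - (-2)| + |-1 - (-1)| + |5 - (-8)| = 8 + 6 + 0 + 13 = 27
L2 = √(8² + 6² + 0² + 13²) = √269 ≈ 16.4012
L1 ≥ L2 always (equality iff movement is along one axis); L1 > L2 here.
Ratio L1/L2 = 27/√269 ≈ 1.6462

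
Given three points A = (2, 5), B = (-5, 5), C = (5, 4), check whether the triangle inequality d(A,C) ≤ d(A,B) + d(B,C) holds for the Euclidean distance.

d(A,B) = √(7² + 0²) = √49 = 7, d(B,C) = √(10² + 1²) = √101 ≈ 10.0499, d(A,C) = √(3² + 1²) = √10 ≈ 3.1623.
d(A,C) ≈ 3.1623 ≤ 7 + 10.0499 = 17.0499. Triangle inequality is satisfied.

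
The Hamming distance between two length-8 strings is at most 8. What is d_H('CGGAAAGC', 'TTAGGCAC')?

Differing positions: 1, 2, 3, 4, 5, 6, 7. Hamming distance = 7. The maximum possible Hamming distance for length-8 strings is 8, so d_H/8 = 7/8 = 0.875.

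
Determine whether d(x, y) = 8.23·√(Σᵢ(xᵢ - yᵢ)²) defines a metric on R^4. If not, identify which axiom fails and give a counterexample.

Yes. The L2 (Euclidean) norm induces a metric on R^4, and multiplying a metric by a positive constant 8.23 > 0 preserves all four axioms: non-negativity (8.23·||x-y|| ≥ 0), identity (8.23·||x-y|| = 0 ⟺ ||x-y|| = 0 ⟺ x = y), symmetry (||x-y|| = ||y-x||), and the triangle inequality (8.23·||x-z|| ≤ 8.23·||x-y|| + 8.23·||y-z||). So d is a metric.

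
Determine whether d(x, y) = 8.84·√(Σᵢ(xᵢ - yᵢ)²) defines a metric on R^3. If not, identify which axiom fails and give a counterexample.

Yes. The L2 (Euclidean) norm induces a metric on R^3, and multiplying a metric by a positive constant 8.84 > 0 preserves all four axioms: non-negativity (8.84·||x-y|| ≥ 0), identity (8.84·||x-y|| = 0 ⟺ ||x-y|| = 0 ⟺ x = y), symmetry (||x-y|| = ||y-x||), and the triangle inequality (8.84·||x-z|| ≤ 8.84·||x-y|| + 8.84·||y-z||). So d is a metric.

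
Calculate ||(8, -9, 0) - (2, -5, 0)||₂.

√(Σ(x_i - y_i)²) = √((8 - 2)² + (-9 - (-5))² + (0 - 0)²)
= √(6² + (-4)² + 0²) = √(36 + 16 + 0) = √52 ≈ 7.2111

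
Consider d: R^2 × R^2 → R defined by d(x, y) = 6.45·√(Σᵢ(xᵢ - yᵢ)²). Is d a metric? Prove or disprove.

Yes. The L2 (Euclidean) norm induces a metric on R^2, and multiplying a metric by a positive constant 6.45 > 0 preserves all four axioms: non-negativity (6.45·||x-y|| ≥ 0), identity (6.45·||x-y|| = 0 ⟺ ||x-y|| = 0 ⟺ x = y), symmetry (||x-y|| = ||y-x||), and the triangle inequality (6.45·||x-z|| ≤ 6.45·||x-y|| + 6.45·||y-z||). So d is a metric.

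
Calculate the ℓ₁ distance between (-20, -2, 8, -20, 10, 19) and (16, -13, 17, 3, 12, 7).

Σ|x_i - y_i| = |-20 - 16| + |-2 - (-13)| + |8 - 17| + |-20 - 3| + |10 - 12| + |19 - 7| = 36 + 11 + 9 + 23 + 2 + 12 = 93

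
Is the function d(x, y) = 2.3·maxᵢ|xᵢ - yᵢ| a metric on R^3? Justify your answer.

Yes. The L∞ (Chebyshev) norm induces a metric on R^3, and multiplying a metric by a positive constant 2.3 > 0 preserves all four axioms: non-negativity (2.3·||x-y|| ≥ 0), identity (2.3·||x-y|| = 0 ⟺ ||x-y|| = 0 ⟺ x = y), symmetry (||x-y|| = ||y-x||), and the triangle inequality (2.3·||x-z|| ≤ 2.3·||x-y|| + 2.3·||y-z||). So d is a metric.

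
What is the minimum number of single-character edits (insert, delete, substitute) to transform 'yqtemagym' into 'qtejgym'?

Let D[i][j] be the edit distance between the first i characters of 'yqtemagym' and the first j characters of 'qtejgym', with D[i][0] = i, D[0][j] = j, and D[i][j] = D[i-1][j-1] if the characters match, else 1 + min(D[i-1][j], D[i][j-1], D[i-1][j-1]). Filling the table (rows: prefixes of 'yqtemagym', columns: prefixes of 'qtejgym'):
     ε  q  t  e  j  g  y  m
  ε  0  1  2  3  4  5  6  7
  y  1  1  2  3  4  5  5  6
  q  2  1  2  3  4  5  6  6
  t  3  2  1  2  3  4  5  6
  e  4  3  2  1  2  3  4  5
  m  5  4  3  2  2  3  4  4
  a  6  5  4  3  3  3  4  5
  g  7  6  5  4  4  3  4  5
  y  8  7  6  5  5  4  3  4
  m  9  8  7  6  6  5  4  3
The bottom-right entry gives D[9][7] = 3, so no sequence of fewer than 3 edits works. Backtracking through the table gives one optimal edit sequence (3 edits):
  yqtemagym → qtemagym (del y @1)
  qtemagym → qteagym (del m @4)
  qteagym → qtejgym (sub a→j @4)
Edit distance = 3.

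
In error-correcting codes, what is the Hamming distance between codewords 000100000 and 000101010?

Differing positions: 6, 8. Hamming distance = 2.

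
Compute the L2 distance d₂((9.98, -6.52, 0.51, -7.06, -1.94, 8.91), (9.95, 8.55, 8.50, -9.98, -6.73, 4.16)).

√(Σ(x_i - y_i)²) = √((9.98 - 9.95)² + (-6.52 - 8.55)² + (0.51 - 8.5)² + (-7.06 - (-9.98))² + (-1.94 - (-6.73))² + (8.91 - 4.16)²)
= √(0.03² + (-15.07)² + (-7.99)² + 2.92² + 4.79² + 4.75²) = √(0.0009 + 227.1049 + 63.8401 + 8.5264 + 22.9441 + 22.5625) = √344.9789 ≈ 18.5736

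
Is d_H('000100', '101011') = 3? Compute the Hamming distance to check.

Differing positions: 1, 3, 4, 5, 6. Hamming distance = 5, so the claim that d_H = 3 is false.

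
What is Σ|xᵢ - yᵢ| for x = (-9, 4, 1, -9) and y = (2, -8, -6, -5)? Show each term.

Σ|x_i - y_i| = |-9 - 2| + |4 - (-8)| + |1 - (-6)| + |-9 - (-5)| = 11 + 12 + 7 + 4 = 34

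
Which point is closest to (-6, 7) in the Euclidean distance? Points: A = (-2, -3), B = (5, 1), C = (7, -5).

Distances: d(A) ≈ 10.7703, d(B) ≈ 12.53, d(C) ≈ 17.6918. Nearest: A = (-2, -3) with distance 10.7703.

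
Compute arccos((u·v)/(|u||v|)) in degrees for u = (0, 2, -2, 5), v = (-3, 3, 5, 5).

With u = (0, 2, -2, 5), v = (-3, 3, 5, 5):
u·v = 0·(-3) + 2·3 + (-2)·5 + 5·5 = 0 + 6 + (-10) + 25 = 21.
|u| = √(0² + 2² + (-2)² + 5²) = √33, |v| = √((-3)² + 3² + 5² + 5²) = √68, so |u||v| = √(33·68) = √2244.
cos θ = (u·v)/(|u||v|) = 21/√2244 ≈ 0.44331
θ = arccos(0.44331) ≈ 63.68°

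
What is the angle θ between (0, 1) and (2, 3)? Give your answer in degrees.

With u = (0, 1), v = (2, 3):
u·v = 0·2 + 1·3 = 0 + 3 = 3.
|u| = √(0² + 1²) = √1, |v| = √(2² + 3²) = √13, so |u||v| = √(1·13) = √13.
cos θ = (u·v)/(|u||v|) = 3/√13 ≈ 0.83205
θ = arccos(0.83205) ≈ 33.69°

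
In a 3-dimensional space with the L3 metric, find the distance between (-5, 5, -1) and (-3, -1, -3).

(Σ|x_i - y_i|^3)^(1/3) = (|-5 - (-3)|^3 + |5 - (-1)|^3 + |-1 - (-3)|^3)^(1/3)
= (2^3 + 6^3 + 2^3)^(1/3) = (8 + 216 + 8)^(1/3) = (232)^(1/3) ≈ 6.1446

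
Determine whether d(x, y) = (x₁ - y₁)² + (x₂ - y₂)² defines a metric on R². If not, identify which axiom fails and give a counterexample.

No. The squared Euclidean distance fails the triangle inequality. Counterexample: x = (0, 0), y = (1, 2), z = (2, 4). d(x,z) = 2² + 4² = 20, but d(x,y) + d(y,z) = (1² + 2²) + (1² + 2²) = 5 + 5 = 10. Since 20 > 10, the triangle inequality is violated. (Note: √d, the ordinary Euclidean distance, IS a metric.)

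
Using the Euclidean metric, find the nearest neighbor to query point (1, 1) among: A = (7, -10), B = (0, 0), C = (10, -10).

Distances: d(A) ≈ 12.53, d(B) ≈ 1.4142, d(C) ≈ 14.2127. Nearest: B = (0, 0) with distance 1.4142.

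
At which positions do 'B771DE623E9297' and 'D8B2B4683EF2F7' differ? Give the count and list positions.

Differing positions: 1, 2, 3, 4, 5, 6, 8, 11, 13. Hamming distance = 9.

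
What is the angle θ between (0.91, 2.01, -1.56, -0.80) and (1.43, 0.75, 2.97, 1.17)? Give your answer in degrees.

With u = (0.91, 2.01, -1.56, -0.80), v = (1.43, 0.75, 2.97, 1.17):
u·v = 0.91·1.43 + 2.01·0.75 + (-1.56)·2.97 + (-0.8)·1.17 = 1.3013 + 1.5075 + (-4.6332) + (-0.936) = -2.7604.
|u| = √(0.91² + 2.01² + (-1.56)² + (-0.8)²) = √(0.8281 + 4.0401 + 2.4336 + 0.64) = √7.9418, |v| = √(1.43² + 0.75² + 2.97² + 1.17²) = √(2.0449 + 0.5625 + 8.8209 + 1.3689) = √12.7972.
cos θ = (u·v)/(|u||v|) = -2.7604/(√7.9418·√12.7972) ≈ -0.273814
θ = arccos(-0.273814) ≈ 105.89°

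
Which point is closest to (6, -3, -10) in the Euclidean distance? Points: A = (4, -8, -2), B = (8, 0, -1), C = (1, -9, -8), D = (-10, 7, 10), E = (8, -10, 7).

Distances: d(A) ≈ 9.6437, d(B) ≈ 9.6954, d(C) ≈ 8.0623, d(D) ≈ 27.4955, d(E) ≈ 18.4932. Nearest: C = (1, -9, -8) with distance 8.0623.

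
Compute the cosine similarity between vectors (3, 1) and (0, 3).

With u = (3, 1), v = (0, 3):
u·v = 3·0 + 1·3 = 0 + 3 = 3.
|u| = √(3² + 1²) = √10, |v| = √(0² + 3²) = √9, so |u||v| = √(10·9) = √90.
cos θ = (u·v)/(|u||v|) = 3/√90 ≈ 0.3162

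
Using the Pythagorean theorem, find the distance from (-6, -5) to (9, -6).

√(Σ(x_i - y_i)²) = √((-6 - 9)² + (-5 - (-6))²)
= √((-15)² + 1²) = √(225 + 1) = √226 ≈ 15.0333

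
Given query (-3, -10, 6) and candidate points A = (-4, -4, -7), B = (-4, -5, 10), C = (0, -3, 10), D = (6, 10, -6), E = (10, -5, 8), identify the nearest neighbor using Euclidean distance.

Distances: d(A) ≈ 14.3527, d(B) ≈ 6.4807, d(C) ≈ 8.6023, d(D) = 25, d(E) ≈ 14.0712. Nearest: B = (-4, -5, 10) with distance 6.4807.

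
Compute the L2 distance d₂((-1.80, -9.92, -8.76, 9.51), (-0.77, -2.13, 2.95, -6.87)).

√(Σ(x_i - y_i)²) = √((-1.8 - (-0.77))² + (-9.92 - (-2.13))² + (-8.76 - 2.95)² + (9.51 - (-6.87))²)
= √((-1.03)² + (-7.79)² + (-11.71)² + 16.38²) = √(1.0609 + 60.6841 + 137.1241 + 268.3044) = √467.1735 ≈ 21.6142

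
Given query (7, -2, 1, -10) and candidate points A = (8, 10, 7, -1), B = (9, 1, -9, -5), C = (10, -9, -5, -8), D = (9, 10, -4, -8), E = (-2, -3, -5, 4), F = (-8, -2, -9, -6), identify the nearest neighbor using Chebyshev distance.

Distances: d(A) = 12, d(B) = 10, d(C) = 7, d(D) = 12, d(E) = 14, d(F) = 15. Nearest: C = (10, -9, -5, -8) with distance 7.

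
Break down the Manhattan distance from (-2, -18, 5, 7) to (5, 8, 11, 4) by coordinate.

Σ|x_i - y_i| = |-2 - 5| + |-18 - 8| + |5 - 11| + |7 - 4| = 7 + 26 + 6 + 3 = 42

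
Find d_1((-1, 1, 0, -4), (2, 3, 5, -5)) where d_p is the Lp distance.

Σ|x_i - y_i| = |-1 - 2| + |1 - 3| + |0 - 5| + |-4 - (-5)| = 3 + 2 + 5 + 1 = 11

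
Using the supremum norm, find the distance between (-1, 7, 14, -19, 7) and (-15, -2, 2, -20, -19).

max(|x_i - y_i|) = max(|-1 - (-15)|, |7 - (-2)|, |14 - 2|, |-19 - (-20)|, |7 - (-19)|) = max(14, 9, 12, 1, 26) = 26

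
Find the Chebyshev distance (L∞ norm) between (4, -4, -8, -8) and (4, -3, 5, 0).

max(|x_i - y_i|) = max(|4 - 4|, |-4 - (-3)|, |-8 - 5|, |-8 - 0|) = max(0, 1, 13, 8) = 13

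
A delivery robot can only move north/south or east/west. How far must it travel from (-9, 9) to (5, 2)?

Σ|x_i - y_i| = |-9 - 5| + |9 - 2| = 14 + 7 = 21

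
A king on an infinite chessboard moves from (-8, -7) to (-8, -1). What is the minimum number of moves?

max(|x_i - y_i|) = max(|-8 - (-8)|, |-7 - (-1)|) = max(0, 6) = 6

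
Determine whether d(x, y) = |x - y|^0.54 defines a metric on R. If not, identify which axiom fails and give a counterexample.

Yes. With 0 < p = 0.54 ≤ 1, d(x,y) = |x-y|^0.54 is a metric on R. Non-negativity and symmetry are immediate; |x-y|^0.54 = 0 ⟺ |x-y| = 0 ⟺ x = y. For the triangle inequality, the function t ↦ t^0.54 is subadditive on [0,∞) when p ≤ 1, so |x-z|^0.54 ≤ (|x-y| + |y-z|)^0.54 ≤ |x-y|^0.54 + |y-z|^0.54.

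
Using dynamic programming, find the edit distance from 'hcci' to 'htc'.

Let D[i][j] be the edit distance between the first i characters of 'hcci' and the first j characters of 'htc', with D[i][0] = i, D[0][j] = j, and D[i][j] = D[i-1][j-1] if the characters match, else 1 + min(D[i-1][j], D[i][j-1], D[i-1][j-1]). Filling the table (rows: prefixes of 'hcci', columns: prefixes of 'htc'):
     ε  h  t  c
  ε  0  1  2  3
  h  1  0  1  2
  c  2  1  1  1
  c  3  2  2  1
  i  4  3  3  2
The bottom-right entry gives D[4][3] = 2, so no sequence of fewer than 2 edits works. Backtracking through the table gives one optimal edit sequence (2 edits):
  hcci → htci (sub c→t @2)
  htci → htc (del i @4)
Edit distance = 2.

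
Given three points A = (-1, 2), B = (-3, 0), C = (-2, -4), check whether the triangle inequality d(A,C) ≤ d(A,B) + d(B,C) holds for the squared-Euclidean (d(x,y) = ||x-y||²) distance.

d(A,B) = 2² + 2² = 8, d(B,C) = 1² + 4² = 17, d(A,C) = 1² + 6² = 37.
d(A,C) = 37 > 8 + 17 = 25. Triangle inequality is VIOLATED. (Squared-Euclidean is not a metric — this is a counterexample.)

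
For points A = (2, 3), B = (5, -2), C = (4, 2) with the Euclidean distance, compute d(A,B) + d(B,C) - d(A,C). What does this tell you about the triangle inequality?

d(A,B) = √(3² + 5²) = √34 ≈ 5.831, d(B,C) = √(1² + 4²) = √17 ≈ 4.1231, d(A,C) = √(2² + 1²) = √5 ≈ 2.2361.
d(A,B) + d(B,C) - d(A,C) = 5.831 + 4.1231 - 2.2361 = 9.9541 - 2.2361 = 7.718 (to 4 decimal places). This is ≥ 0, so the triangle inequality holds for these points.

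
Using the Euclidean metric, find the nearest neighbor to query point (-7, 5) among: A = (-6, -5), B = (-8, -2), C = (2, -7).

Distances: d(A) ≈ 10.0499, d(B) ≈ 7.0711, d(C) = 15. Nearest: B = (-8, -2) with distance 7.0711.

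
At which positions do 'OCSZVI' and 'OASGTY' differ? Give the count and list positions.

Differing positions: 2, 4, 5, 6. Hamming distance = 4.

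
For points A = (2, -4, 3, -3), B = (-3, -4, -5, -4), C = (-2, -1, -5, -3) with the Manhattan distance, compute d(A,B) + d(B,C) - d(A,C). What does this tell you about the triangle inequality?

d(A,B) = 5 + 0 + 8 + 1 = 14, d(B,C) = 1 + 3 + 0 + 1 = 5, d(A,C) = 4 + 3 + 8 + 0 = 15.
d(A,B) + d(B,C) - d(A,C) = 14 + 5 - 15 = 19 - 15 = 4. This is ≥ 0, so the triangle inequality holds for these points.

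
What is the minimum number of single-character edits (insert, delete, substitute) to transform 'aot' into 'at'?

Let D[i][j] be the edit distance between the first i characters of 'aot' and the first j characters of 'at', with D[i][0] = i, D[0][j] = j, and D[i][j] = D[i-1][j-1] if the characters match, else 1 + min(D[i-1][j], D[i][j-1], D[i-1][j-1]). Filling the table (rows: prefixes of 'aot', columns: prefixes of 'at'):
     ε  a  t
  ε  0  1  2
  a  1  0  1
  o  2  1  1
  t  3  2  1
The bottom-right entry gives D[3][2] = 1, so no sequence of fewer than 1 edit works. Backtracking through the table gives one optimal edit sequence (1 edit):
  aot → at (del o @2)
Edit distance = 1.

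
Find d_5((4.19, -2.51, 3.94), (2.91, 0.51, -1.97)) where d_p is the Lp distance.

(Σ|x_i - y_i|^5)^(1/5) = (|4.19 - 2.91|^5 + |-2.51 - 0.51|^5 + |3.94 - (-1.97)|^5)^(1/5)
= (1.28^5 + 3.02^5 + 5.91^5)^(1/5) ≈ (3.436 + 251.2087 + 7210.0355)^(1/5) = (7464.6802)^(1/5) ≈ 5.9512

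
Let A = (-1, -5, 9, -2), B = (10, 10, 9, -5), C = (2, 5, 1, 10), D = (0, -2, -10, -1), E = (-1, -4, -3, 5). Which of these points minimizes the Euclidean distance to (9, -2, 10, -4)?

Distances: d(A) ≈ 10.6771, d(B) ≈ 12.1244, d(C) ≈ 19.3649, d(D) ≈ 22.1359, d(E) ≈ 18.8149. Nearest: A = (-1, -5, 9, -2) with distance 10.6771.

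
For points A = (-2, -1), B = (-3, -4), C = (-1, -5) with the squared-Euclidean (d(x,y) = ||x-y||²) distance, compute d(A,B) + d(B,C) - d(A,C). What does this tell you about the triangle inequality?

d(A,B) = 1² + 3² = 10, d(B,C) = 2² + 1² = 5, d(A,C) = 1² + 4² = 17.
d(A,B) + d(B,C) - d(A,C) = 10 + 5 - 17 = 15 - 17 = -2. This is < 0, so the triangle inequality FAILS for these points (squared-Euclidean is not a metric).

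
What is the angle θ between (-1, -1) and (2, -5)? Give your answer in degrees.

With u = (-1, -1), v = (2, -5):
u·v = (-1)·2 + (-1)·(-5) = (-2) + 5 = 3.
|u| = √((-1)² + (-1)²) = √2, |v| = √(2² + (-5)²) = √29, so |u||v| = √(2·29) = √58.
cos θ = (u·v)/(|u||v|) = 3/√58 ≈ 0.393919
θ = arccos(0.393919) ≈ 66.8°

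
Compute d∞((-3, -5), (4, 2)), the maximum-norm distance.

max(|x_i - y_i|) = max(|-3 - 4|, |-5 - 2|) = max(7, 7) = 7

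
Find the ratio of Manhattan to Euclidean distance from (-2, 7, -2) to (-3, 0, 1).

L1 = |-2 - (-3)| + |7 - 0| + |-2 - 1| = 1 + 7 + 3 = 11
L2 = √(1² + 7² + 3²) = √59 ≈ 7.6811
L1 ≥ L2 always (equality iff movement is along one axis); L1 > L2 here.
Ratio L1/L2 = 11/√59 ≈ 1.4321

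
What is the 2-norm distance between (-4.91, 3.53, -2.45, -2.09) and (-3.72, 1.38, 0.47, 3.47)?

(Σ|x_i - y_i|^2)^(1/2) = (|-4.91 - (-3.72)|^2 + |3.53 - 1.38|^2 + |-2.45 - 0.47|^2 + |-2.09 - 3.47|^2)^(1/2)
= (1.19^2 + 2.15^2 + 2.92^2 + 5.56^2)^(1/2) = (1.4161 + 4.6225 + 8.5264 + 30.9136)^(1/2) = (45.4786)^(1/2) ≈ 6.7438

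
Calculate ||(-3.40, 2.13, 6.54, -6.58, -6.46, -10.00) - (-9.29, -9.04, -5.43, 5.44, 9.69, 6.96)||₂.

√(Σ(x_i - y_i)²) = √((-3.4 - (-9.29))² + (2.13 - (-9.04))² + (6.54 - (-5.43))² + (-6.58 - 5.44)² + (-6.46 - 9.69)² + (-10 - 6.96)²)
= √(5.89² + 11.17² + 11.97² + (-12.02)² + (-16.15)² + (-16.96)²) = √(34.6921 + 124.7689 + 143.2809 + 144.4804 + 260.8225 + 287.6416) = √995.6864 ≈ 31.5545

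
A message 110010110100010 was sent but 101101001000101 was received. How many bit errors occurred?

Differing positions: 2, 3, 4, 5, 6, 7, 8, 9, 10, 13, 14, 15. Hamming distance = 12.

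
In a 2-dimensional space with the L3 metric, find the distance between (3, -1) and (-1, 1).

(Σ|x_i - y_i|^3)^(1/3) = (|3 - (-1)|^3 + |-1 - 1|^3)^(1/3)
= (4^3 + 2^3)^(1/3) = (64 + 8)^(1/3) = (72)^(1/3) ≈ 4.1602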